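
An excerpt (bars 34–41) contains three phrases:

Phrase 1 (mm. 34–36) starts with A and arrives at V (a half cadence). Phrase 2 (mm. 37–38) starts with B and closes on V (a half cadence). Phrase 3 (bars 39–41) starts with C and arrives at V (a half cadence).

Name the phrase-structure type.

phrase group

The final phrase closes with a half cadence, which is not stronger than the preceding half cadence; the 3 phrases lack an overall antecedent–consequent design and so form a phrase group.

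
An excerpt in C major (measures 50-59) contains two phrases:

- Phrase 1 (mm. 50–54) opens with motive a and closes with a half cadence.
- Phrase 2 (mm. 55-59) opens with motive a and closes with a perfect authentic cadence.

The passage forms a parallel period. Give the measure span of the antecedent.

measures 50–54

The phrase ending with the weaker cadence (half cadence) is the antecedent; the one ending more conclusively (perfect authentic cadence) is the consequent. The antecedent is measures 50–54.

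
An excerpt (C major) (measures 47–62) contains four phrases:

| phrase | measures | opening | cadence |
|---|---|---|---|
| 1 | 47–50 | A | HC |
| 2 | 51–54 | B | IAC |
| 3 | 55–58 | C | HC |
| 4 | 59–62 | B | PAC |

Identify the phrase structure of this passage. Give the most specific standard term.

contrasting double period

Four phrases in two halves: the first half (mm. 47–54) ends with an imperfect authentic cadence, the second (measures 55–62) with a perfect authentic cadence — a large antecedent–consequent pair, i.e. a double period.
Phrase 3 begins with different material from phrase 1, making it contrasting.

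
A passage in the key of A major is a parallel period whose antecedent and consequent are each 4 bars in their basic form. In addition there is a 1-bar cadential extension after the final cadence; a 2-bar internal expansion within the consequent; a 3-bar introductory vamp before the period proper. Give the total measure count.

14 measures

Basic parallel period: 4 + 4 = 8 bars.
8 (basic form) + 1 (cadential extension) + 2 (internal expansion) + 3 (introduction) = 14.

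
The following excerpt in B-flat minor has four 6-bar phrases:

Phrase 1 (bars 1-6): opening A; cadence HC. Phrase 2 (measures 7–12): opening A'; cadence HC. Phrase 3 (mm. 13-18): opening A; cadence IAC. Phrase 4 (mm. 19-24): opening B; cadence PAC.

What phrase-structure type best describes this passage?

parallel double period

Four phrases in two halves: the first half (mm. 1–12) ends with a half cadence, the second (measures 13–24) with a perfect authentic cadence — a large antecedent–consequent pair, i.e. a double period.
Phrase 3 begins with the same material as phrase 1, making it parallel.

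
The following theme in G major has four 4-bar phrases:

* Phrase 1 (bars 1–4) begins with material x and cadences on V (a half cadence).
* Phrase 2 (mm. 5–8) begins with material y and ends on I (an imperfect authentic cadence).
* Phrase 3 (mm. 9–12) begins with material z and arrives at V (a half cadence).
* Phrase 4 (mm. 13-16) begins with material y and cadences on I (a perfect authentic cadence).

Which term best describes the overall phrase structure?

contrasting double period

Four phrases in two halves: the first half (mm. 1–8) ends with an imperfect authentic cadence, the second (mm. 9–16) with a perfect authentic cadence — a large antecedent–consequent pair, i.e. a double period.
Phrase 3 begins with different material from phrase 1, making it contrasting.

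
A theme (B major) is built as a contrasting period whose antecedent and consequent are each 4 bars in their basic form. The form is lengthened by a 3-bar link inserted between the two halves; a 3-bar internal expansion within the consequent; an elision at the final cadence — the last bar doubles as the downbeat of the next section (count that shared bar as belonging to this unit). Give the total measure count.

14 measures

Basic contrasting period: 4 + 4 = 8 bars.
8 (basic form) + 3 (link) + 3 (internal expansion) = 14.
The elision shares a bar with the next section but does not change this unit's count.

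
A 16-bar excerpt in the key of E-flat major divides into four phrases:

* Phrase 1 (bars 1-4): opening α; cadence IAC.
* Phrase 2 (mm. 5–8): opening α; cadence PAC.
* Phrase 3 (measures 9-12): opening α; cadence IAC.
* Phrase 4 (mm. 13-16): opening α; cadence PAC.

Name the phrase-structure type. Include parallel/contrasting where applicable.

repeated period

The cadence pattern IAC–PAC–IAC–PAC is weak–strong twice, and phrases 3–4 restate phrases 1–2: a period heard twice, not a double period (which would end weakly at phrase 2).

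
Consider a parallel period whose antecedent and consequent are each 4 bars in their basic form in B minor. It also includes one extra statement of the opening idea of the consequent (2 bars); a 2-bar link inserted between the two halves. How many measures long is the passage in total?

12 measures

Basic parallel period: 4 + 4 = 8 bars.
8 (basic form) + 2 (extra statement) + 2 (link) = 12.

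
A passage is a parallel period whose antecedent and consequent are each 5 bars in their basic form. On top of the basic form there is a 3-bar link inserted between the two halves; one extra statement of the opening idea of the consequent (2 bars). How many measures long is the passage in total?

15 measures

Basic parallel period: 5 + 5 = 10 bars.
10 (basic form) + 3 (link) + 2 (extra statement) = 15.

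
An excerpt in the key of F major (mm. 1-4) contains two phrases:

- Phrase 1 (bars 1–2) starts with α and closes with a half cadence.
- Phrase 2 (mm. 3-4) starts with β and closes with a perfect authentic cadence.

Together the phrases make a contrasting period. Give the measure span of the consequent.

The phrase ending with the weaker cadence (half cadence) is the antecedent; the one ending more conclusively (perfect authentic cadence) is the consequent. The consequent is measures 3–4.

measures 3–4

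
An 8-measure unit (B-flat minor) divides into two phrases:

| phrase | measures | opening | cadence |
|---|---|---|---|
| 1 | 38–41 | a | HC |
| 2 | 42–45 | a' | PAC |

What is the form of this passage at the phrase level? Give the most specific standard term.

Phrase 1 ends with a half cadence (weaker) and phrase 2 with a perfect authentic cadence (stronger): antecedent + consequent = a period.
The two phrases open with the same material (a / a'), so the period is parallel.

parallel period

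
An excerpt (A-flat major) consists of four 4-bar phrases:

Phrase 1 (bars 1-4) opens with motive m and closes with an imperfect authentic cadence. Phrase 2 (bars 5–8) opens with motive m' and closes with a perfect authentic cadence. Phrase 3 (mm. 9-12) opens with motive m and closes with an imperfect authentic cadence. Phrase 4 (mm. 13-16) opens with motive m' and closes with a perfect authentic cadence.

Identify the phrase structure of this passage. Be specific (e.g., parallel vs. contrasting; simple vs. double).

repeated period

The cadence pattern IAC–PAC–IAC–PAC is weak–strong twice, and phrases 3–4 restate phrases 1–2: a period heard twice, not a double period (which would end weakly at phrase 2).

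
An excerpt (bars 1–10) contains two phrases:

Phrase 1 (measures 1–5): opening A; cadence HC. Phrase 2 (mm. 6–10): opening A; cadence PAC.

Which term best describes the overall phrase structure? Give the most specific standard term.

parallel period

Phrase 1 ends with a half cadence (weaker) and phrase 2 with a perfect authentic cadence (stronger): antecedent + consequent = a period.
The two phrases open with the same material (A / A), so the period is parallel.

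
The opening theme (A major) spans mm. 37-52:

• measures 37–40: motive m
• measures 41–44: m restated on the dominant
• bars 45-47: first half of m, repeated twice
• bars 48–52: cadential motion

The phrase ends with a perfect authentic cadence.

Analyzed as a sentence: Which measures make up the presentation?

measures 37–44

The presentation of a sentence is the basic idea (bars 37–40) plus its repetition (mm. 41-44); the presentation is therefore mm. 37–44.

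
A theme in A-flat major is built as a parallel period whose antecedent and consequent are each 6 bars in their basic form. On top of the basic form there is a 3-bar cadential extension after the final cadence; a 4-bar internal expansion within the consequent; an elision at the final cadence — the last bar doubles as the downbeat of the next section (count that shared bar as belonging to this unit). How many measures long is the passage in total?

Basic parallel period: 6 + 6 = 12 bars.
12 (basic form) + 3 (cadential extension) + 4 (internal expansion) = 19.
The elision shares a bar with the next section but does not change this unit's count.

19 measures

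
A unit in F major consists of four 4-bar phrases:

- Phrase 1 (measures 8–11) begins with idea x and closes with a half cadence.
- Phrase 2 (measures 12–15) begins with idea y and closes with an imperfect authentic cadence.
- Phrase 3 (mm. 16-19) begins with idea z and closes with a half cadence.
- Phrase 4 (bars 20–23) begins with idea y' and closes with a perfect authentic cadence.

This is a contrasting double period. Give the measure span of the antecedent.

In a double period the first pair of phrases (ending imperfect authentic cadence) is the large antecedent and the second pair (ending perfect authentic cadence) is the large consequent; the antecedent is measures 8–15.

measures 8–15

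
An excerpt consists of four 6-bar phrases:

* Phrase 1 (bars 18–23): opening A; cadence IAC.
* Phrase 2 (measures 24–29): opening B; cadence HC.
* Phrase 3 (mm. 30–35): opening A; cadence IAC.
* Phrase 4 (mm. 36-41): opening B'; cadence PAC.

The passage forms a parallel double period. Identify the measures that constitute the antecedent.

measures 18–29

In a double period the four phrases pair into a large antecedent (phrases 1–2, ending half cadence) and a large consequent (phrases 3–4, ending perfect authentic cadence). The antecedent spans bars 18–29.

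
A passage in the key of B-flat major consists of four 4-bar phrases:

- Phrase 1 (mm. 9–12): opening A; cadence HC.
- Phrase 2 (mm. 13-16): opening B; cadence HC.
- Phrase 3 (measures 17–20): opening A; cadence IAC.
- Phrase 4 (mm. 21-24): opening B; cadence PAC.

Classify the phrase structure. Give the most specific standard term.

Four phrases in two halves: the first half (mm. 9–16) ends with a half cadence, the second (mm. 17–24) with a perfect authentic cadence — a large antecedent–consequent pair, i.e. a double period.
Phrase 3 begins with the same material as phrase 1, making it parallel.

parallel double period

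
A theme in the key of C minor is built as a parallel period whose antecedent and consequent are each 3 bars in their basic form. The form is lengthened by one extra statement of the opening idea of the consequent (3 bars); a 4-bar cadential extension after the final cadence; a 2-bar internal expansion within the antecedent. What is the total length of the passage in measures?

Basic parallel period: 3 + 3 = 6 bars.
6 (basic form) + 3 (extra statement) + 4 (cadential extension) + 2 (internal expansion) = 15.

15 measures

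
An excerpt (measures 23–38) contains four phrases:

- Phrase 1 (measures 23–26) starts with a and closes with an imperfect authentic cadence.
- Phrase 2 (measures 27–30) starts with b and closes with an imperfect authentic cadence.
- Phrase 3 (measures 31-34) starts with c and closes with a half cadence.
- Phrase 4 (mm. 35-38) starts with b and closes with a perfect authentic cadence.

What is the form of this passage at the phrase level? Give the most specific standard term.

Four phrases in two halves: the first half (measures 23-30) ends with an imperfect authentic cadence, the second (measures 31-38) with a perfect authentic cadence — a large antecedent–consequent pair, i.e. a double period.
Phrase 3 begins with different material from phrase 1, making it contrasting.

contrasting double period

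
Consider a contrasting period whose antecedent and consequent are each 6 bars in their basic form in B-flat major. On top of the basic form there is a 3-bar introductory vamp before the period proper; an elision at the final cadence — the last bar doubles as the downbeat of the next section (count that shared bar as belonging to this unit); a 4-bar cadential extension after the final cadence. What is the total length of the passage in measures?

Basic contrasting period: 6 + 6 = 12 bars.
12 (basic form) + 3 (introduction) + 4 (cadential extension) = 19.
The elision shares a bar with the next section but does not change this unit's count.

19 measures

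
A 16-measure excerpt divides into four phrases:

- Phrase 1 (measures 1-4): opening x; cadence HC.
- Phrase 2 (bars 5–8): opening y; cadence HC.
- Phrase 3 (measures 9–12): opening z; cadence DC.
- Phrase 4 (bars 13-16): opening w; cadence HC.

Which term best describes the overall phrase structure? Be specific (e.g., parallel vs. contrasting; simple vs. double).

Phrase 4 ends with a half cadence, no stronger than phrase 2's half cadence, so the four phrases do not form a double period; nor do phrases 3–4 duplicate 1–2, so it is not a repeated period. With no phrase reaching a conclusive cadence, the passage is a phrase group.

phrase group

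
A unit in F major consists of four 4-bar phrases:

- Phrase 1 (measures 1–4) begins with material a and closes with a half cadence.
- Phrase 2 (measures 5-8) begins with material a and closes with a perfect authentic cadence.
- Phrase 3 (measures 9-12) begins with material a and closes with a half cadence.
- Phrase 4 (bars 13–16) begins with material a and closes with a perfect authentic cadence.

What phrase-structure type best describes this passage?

The cadence pattern HC–PAC–HC–PAC is weak–strong twice, and phrases 3–4 restate phrases 1–2: a period heard twice, not a double period (which would end weakly at phrase 2).

repeated period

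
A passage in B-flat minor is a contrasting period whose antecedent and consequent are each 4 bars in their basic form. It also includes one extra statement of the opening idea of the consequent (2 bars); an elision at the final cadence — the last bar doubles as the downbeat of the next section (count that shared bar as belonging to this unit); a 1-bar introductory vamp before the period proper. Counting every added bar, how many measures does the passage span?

Basic contrasting period: 4 + 4 = 8 bars.
8 (basic form) + 2 (extra statement) + 1 (introduction) = 11.
The elision shares a bar with the next section but does not change this unit's count.

11 measures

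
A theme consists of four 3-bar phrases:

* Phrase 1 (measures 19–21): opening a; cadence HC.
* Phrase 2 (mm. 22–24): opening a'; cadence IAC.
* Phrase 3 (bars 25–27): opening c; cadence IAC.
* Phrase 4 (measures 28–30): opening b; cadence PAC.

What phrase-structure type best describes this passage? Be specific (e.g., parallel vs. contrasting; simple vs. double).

Four phrases in two halves: the first half (mm. 19–24) ends with an imperfect authentic cadence, the second (bars 25–30) with a perfect authentic cadence — a large antecedent–consequent pair, i.e. a double period.
Phrase 3 begins with different material from phrase 1, making it contrasting.

contrasting double period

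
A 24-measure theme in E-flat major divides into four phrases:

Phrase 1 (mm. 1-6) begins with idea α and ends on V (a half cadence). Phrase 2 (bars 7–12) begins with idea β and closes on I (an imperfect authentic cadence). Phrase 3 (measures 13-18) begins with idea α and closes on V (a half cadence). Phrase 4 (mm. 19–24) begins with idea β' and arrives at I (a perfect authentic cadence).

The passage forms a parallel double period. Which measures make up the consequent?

measures 13–24

In a double period the four phrases pair into a large antecedent (phrases 1–2, ending imperfect authentic cadence) and a large consequent (phrases 3–4, ending perfect authentic cadence). The consequent spans measures 13–24.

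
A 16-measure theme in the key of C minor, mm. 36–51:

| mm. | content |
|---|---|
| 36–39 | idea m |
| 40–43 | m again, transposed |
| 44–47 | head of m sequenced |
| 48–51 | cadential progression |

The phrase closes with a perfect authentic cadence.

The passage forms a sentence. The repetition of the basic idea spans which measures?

measures 40–43

The presentation of a sentence is the basic idea (bars 36–39) plus its repetition (mm. 40-43); the repetition of the basic idea is therefore mm. 40-43.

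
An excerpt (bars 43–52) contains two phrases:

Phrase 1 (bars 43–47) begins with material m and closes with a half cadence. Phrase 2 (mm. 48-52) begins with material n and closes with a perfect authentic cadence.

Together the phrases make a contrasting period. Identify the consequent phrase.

The phrase ending with the weaker cadence (half cadence) is the antecedent; the one ending more conclusively (perfect authentic cadence) is the consequent. The consequent is phrase 2.

phrase 2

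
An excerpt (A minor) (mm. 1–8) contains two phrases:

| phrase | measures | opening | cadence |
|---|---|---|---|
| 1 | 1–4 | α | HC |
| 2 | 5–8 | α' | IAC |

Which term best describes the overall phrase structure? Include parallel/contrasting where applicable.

parallel period

Phrase 1 ends with a half cadence (weaker) and phrase 2 with an imperfect authentic cadence (stronger): antecedent + consequent = a period.
The two phrases open with the same material (α / α'), so the period is parallel.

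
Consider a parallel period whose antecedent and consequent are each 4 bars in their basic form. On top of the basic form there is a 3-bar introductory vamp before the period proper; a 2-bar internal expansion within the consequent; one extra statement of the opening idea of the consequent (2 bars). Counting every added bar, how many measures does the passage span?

15 measures

Basic parallel period: 4 + 4 = 8 bars.
8 (basic form) + 3 (introduction) + 2 (internal expansion) + 2 (extra statement) = 15.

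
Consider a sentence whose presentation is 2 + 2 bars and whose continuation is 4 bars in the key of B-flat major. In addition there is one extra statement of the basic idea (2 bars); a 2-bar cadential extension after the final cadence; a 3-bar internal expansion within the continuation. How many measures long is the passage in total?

15 measures

Basic sentence: 2 + 2 + 4 = 8 bars.
8 (basic form) + 2 (extra statement) + 2 (cadential extension) + 3 (internal expansion) = 15.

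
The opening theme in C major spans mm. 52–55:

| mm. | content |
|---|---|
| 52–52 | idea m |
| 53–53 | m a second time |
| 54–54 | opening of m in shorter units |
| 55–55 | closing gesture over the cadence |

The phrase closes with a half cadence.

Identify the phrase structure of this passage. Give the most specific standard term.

Basic idea (bar 52) + its repetition (measure 53) form the presentation; fragmentation and cadence (measures 54-55) form the continuation — the 4-bar whole is a sentence.

sentence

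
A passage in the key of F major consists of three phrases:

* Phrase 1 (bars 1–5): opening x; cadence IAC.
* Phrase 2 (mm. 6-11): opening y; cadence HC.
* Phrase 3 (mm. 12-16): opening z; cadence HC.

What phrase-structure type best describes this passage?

phrase group

The final phrase closes with a half cadence, which is not stronger than the preceding half cadence; the 3 phrases lack an overall antecedent–consequent design and so form a phrase group.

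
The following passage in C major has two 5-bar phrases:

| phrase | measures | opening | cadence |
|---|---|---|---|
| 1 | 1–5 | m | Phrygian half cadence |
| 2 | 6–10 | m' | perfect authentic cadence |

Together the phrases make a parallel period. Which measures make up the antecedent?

measures 1–5

The phrase ending with the weaker cadence (Phrygian half cadence) is the antecedent; the one ending more conclusively (perfect authentic cadence) is the consequent. The antecedent is measures 1–5.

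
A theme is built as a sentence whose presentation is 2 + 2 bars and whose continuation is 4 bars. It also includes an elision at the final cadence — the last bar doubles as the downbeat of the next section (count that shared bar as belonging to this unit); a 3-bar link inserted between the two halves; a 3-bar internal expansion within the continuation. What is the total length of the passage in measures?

14 measures

Basic sentence: 2 + 2 + 4 = 8 bars.
8 (basic form) + 3 (link) + 3 (internal expansion) = 14.
The elision shares a bar with the next section but does not change this unit's count.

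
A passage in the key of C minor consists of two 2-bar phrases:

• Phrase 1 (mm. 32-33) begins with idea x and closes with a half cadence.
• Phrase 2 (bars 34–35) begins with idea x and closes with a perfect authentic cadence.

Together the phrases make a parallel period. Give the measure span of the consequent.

measures 34–35

The phrase ending with the weaker cadence (half cadence) is the antecedent; the one ending more conclusively (perfect authentic cadence) is the consequent. The consequent is measures 34–35.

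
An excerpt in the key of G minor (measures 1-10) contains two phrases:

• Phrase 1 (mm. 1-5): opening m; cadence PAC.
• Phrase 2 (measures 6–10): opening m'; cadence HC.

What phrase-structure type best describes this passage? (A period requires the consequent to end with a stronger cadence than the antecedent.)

phrase group

The second phrase closes with a half cadence, which is not stronger than the first phrase's perfect authentic cadence; without a weak→strong cadential pair there is no antecedent–consequent relationship, so this is a phrase group rather than a period.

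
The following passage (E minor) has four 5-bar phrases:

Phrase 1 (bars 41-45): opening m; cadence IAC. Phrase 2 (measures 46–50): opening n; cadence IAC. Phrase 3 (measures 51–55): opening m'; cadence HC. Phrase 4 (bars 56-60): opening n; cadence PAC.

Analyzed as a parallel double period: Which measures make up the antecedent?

measures 41–50

In a double period the four phrases pair into a large antecedent (phrases 1–2, ending imperfect authentic cadence) and a large consequent (phrases 3–4, ending perfect authentic cadence). The antecedent spans mm. 41-50.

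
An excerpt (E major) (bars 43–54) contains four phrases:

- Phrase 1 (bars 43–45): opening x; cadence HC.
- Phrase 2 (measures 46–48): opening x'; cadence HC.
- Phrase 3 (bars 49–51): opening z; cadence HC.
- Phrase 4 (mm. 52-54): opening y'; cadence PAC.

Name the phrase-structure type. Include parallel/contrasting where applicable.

Four phrases in two halves: the first half (measures 43–48) ends with a half cadence, the second (mm. 49–54) with a perfect authentic cadence — a large antecedent–consequent pair, i.e. a double period.
Phrase 3 begins with different material from phrase 1, making it contrasting.

contrasting double period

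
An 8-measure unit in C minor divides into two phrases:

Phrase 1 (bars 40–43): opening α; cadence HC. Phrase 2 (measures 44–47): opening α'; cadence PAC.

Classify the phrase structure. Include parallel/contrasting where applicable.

parallel period

Phrase 1 ends with a half cadence (weaker) and phrase 2 with a perfect authentic cadence (stronger): antecedent + consequent = a period.
The two phrases open with the same material (α / α'), so the period is parallel.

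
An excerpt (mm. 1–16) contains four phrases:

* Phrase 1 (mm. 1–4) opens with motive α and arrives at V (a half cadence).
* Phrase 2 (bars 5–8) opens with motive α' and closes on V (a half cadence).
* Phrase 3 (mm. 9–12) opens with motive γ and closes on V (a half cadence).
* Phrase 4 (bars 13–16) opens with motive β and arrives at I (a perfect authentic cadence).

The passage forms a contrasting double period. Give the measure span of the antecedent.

measures 1–8

In a double period the first pair of phrases (ending half cadence) is the large antecedent and the second pair (ending perfect authentic cadence) is the large consequent; the antecedent is measures 1–8.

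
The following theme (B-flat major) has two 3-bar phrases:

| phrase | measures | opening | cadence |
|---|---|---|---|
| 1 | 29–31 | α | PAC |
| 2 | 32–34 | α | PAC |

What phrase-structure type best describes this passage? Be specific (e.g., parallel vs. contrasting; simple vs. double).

repeated phrase

Both phrases have the same opening (α) and the same cadence (perfect authentic cadence): the second is a restatement, not a consequent, so this is a repeated phrase rather than a period.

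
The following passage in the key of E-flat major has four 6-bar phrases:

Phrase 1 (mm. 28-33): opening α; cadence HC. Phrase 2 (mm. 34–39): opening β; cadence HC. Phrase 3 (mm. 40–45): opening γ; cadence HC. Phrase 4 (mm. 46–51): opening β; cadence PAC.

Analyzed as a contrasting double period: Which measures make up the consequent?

measures 40–51

In a double period the four phrases pair into a large antecedent (phrases 1–2, ending half cadence) and a large consequent (phrases 3–4, ending perfect authentic cadence). The consequent spans mm. 40–51.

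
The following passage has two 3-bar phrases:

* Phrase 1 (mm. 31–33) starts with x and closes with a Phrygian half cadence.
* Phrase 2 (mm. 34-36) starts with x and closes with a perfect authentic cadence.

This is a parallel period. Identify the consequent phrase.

phrase 2

The phrase ending with the weaker cadence (Phrygian half cadence) is the antecedent; the one ending more conclusively (perfect authentic cadence) is the consequent. The consequent is phrase 2.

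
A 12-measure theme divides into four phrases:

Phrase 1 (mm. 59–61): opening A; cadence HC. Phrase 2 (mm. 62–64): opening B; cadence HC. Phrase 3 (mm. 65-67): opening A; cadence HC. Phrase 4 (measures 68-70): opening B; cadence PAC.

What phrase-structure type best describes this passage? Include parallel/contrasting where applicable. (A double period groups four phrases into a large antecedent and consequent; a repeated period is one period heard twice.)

parallel double period

Four phrases in two halves: the first half (mm. 59–64) ends with a half cadence, the second (mm. 65–70) with a perfect authentic cadence — a large antecedent–consequent pair, i.e. a double period.
Phrase 3 begins with the same material as phrase 1, making it parallel.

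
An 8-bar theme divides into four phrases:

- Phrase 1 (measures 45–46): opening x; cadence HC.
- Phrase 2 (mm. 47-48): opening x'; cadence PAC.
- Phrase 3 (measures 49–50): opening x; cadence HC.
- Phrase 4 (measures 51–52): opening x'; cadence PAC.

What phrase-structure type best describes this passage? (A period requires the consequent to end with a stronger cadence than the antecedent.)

repeated period

The cadence pattern HC–PAC–HC–PAC is weak–strong twice, and phrases 3–4 restate phrases 1–2: a period heard twice, not a double period (which would end weakly at phrase 2).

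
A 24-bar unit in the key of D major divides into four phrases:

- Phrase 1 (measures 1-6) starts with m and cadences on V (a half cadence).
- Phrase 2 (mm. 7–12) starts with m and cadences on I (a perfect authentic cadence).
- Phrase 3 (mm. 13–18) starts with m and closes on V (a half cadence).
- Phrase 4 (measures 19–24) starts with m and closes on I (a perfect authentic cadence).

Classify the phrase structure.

The cadence pattern HC–PAC–HC–PAC is weak–strong twice, and phrases 3–4 restate phrases 1–2: a period heard twice, not a double period (which would end weakly at phrase 2).

repeated period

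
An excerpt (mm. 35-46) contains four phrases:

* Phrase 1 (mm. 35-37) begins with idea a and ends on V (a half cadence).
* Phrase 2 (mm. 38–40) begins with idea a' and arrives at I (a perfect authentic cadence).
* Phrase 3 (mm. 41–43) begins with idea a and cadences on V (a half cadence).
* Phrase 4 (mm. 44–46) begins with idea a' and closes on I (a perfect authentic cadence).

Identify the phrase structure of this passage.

repeated period

The cadence pattern HC–PAC–HC–PAC is weak–strong twice, and phrases 3–4 restate phrases 1–2: a period heard twice, not a double period (which would end weakly at phrase 2).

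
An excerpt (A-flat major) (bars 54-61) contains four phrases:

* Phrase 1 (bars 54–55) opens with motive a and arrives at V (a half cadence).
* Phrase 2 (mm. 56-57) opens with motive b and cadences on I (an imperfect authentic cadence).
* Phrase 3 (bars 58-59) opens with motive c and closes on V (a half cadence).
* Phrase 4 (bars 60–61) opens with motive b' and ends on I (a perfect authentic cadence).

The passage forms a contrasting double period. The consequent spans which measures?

In a double period the four phrases pair into a large antecedent (phrases 1–2, ending imperfect authentic cadence) and a large consequent (phrases 3–4, ending perfect authentic cadence). The consequent spans bars 58–61.

measures 58–61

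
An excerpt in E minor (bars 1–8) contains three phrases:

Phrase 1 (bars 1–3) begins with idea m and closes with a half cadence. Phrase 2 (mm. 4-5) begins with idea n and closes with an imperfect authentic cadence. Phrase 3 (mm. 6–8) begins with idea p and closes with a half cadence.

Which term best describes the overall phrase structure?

phrase group

The final phrase closes with a half cadence, which is not stronger than the preceding imperfect authentic cadence; the 3 phrases lack an overall antecedent–consequent design and so form a phrase group.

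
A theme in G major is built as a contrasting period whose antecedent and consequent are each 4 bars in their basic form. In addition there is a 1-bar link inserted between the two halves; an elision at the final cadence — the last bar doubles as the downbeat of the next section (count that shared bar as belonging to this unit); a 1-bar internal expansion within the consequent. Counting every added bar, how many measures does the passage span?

10 measures

Basic contrasting period: 4 + 4 = 8 bars.
8 (basic form) + 1 (link) + 1 (internal expansion) = 10.
The elision shares a bar with the next section but does not change this unit's count.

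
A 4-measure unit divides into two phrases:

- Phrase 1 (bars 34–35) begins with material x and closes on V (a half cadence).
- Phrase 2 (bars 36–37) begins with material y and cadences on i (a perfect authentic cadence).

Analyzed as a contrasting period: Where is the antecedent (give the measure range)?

measures 34–35

The antecedent is the phrase ending with the weaker cadence (half cadence, phrase 1) and the consequent the one ending more conclusively (perfect authentic cadence, phrase 2); the antecedent is mm. 34-35.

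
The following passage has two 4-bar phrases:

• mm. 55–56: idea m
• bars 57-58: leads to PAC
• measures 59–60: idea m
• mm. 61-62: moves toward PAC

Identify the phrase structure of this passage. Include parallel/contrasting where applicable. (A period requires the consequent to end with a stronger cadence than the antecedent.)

Both phrases have the same opening (m) and the same cadence (perfect authentic cadence): the second is a restatement, not a consequent, so this is a repeated phrase rather than a period.

repeated phrase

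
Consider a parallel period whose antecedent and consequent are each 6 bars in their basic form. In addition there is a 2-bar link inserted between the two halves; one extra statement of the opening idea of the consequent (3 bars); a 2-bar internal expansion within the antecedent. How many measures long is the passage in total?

Basic parallel period: 6 + 6 = 12 bars.
12 (basic form) + 2 (link) + 3 (extra statement) + 2 (internal expansion) = 19.

19 measures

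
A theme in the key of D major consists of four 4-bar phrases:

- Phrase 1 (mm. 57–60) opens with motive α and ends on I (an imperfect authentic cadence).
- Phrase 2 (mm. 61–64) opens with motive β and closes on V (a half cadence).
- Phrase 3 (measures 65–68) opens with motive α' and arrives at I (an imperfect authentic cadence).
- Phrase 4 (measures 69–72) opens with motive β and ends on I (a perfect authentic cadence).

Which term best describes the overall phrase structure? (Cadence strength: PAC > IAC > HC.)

Four phrases in two halves: the first half (bars 57–64) ends with a half cadence, the second (mm. 65-72) with a perfect authentic cadence — a large antecedent–consequent pair, i.e. a double period.
Phrase 3 begins with the same material as phrase 1, making it parallel.

parallel double period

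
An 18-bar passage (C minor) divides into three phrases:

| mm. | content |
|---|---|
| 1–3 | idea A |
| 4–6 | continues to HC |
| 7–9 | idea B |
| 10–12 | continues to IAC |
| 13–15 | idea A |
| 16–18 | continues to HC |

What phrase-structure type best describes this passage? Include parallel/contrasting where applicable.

The final phrase closes with a half cadence, which is not stronger than the preceding imperfect authentic cadence; the 3 phrases lack an overall antecedent–consequent design and so form a phrase group.

phrase group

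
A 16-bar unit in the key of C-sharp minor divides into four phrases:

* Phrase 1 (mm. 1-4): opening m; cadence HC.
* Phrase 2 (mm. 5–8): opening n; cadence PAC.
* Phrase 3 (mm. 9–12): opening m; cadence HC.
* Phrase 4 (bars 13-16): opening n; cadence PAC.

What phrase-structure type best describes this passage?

repeated period

The cadence pattern HC–PAC–HC–PAC is weak–strong twice, and phrases 3–4 restate phrases 1–2: a period heard twice, not a double period (which would end weakly at phrase 2).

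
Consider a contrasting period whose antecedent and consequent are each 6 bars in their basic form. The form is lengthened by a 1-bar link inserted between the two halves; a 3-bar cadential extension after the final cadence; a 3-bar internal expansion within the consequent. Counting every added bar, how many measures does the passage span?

19 measures

Basic contrasting period: 6 + 6 = 12 bars.
12 (basic form) + 1 (link) + 3 (cadential extension) + 3 (internal expansion) = 19.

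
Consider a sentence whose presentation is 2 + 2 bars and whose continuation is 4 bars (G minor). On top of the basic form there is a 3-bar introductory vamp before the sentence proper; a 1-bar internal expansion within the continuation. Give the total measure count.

Basic sentence: 2 + 2 + 4 = 8 bars.
8 (basic form) + 3 (introduction) + 1 (internal expansion) = 12.

12 measures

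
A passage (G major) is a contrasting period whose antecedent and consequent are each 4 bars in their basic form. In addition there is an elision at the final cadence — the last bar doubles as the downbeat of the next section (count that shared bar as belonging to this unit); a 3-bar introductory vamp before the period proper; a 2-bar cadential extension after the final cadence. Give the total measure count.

13 measures

Basic contrasting period: 4 + 4 = 8 bars.
8 (basic form) + 3 (introduction) + 2 (cadential extension) = 13.
The elision shares a bar with the next section but does not change this unit's count.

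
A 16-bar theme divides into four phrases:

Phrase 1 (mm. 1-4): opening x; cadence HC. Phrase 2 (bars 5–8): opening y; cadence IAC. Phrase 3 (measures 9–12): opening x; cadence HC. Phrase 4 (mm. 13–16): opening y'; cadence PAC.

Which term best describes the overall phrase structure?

Four phrases in two halves: the first half (measures 1–8) ends with an imperfect authentic cadence, the second (mm. 9–16) with a perfect authentic cadence — a large antecedent–consequent pair, i.e. a double period.
Phrase 3 begins with the same material as phrase 1, making it parallel.

parallel double period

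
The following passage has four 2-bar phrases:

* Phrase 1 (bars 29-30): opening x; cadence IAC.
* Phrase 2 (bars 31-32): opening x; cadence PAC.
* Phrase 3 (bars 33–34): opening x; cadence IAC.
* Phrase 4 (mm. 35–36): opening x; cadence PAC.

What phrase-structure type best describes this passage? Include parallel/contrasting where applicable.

The cadence pattern IAC–PAC–IAC–PAC is weak–strong twice, and phrases 3–4 restate phrases 1–2: a period heard twice, not a double period (which would end weakly at phrase 2).

repeated period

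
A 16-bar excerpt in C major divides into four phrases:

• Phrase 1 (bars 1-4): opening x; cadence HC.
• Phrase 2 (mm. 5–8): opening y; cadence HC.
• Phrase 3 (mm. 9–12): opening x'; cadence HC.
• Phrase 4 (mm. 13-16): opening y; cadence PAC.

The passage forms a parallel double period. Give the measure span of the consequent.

measures 9–16

In a double period the four phrases pair into a large antecedent (phrases 1–2, ending half cadence) and a large consequent (phrases 3–4, ending perfect authentic cadence). The consequent spans mm. 9–16.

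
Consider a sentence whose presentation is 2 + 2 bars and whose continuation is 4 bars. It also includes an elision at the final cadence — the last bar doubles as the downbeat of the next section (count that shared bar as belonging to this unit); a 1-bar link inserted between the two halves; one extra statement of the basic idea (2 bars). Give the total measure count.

Basic sentence: 2 + 2 + 4 = 8 bars.
8 (basic form) + 1 (link) + 2 (extra statement) = 11.
The elision shares a bar with the next section but does not change this unit's count.

11 measures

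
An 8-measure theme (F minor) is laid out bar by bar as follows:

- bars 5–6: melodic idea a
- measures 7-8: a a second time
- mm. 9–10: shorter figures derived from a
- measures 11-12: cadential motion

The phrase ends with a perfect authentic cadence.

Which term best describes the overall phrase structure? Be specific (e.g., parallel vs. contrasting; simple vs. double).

sentence

Basic idea (mm. 5–6) + its repetition (measures 7-8) form the presentation; fragmentation and cadence (mm. 9–12) form the continuation — the 8-bar whole is a sentence.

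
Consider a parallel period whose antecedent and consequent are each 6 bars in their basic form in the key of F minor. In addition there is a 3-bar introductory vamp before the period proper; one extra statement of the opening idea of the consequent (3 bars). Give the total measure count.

18 measures

Basic parallel period: 6 + 6 = 12 bars.
12 (basic form) + 3 (introduction) + 3 (extra statement) = 18.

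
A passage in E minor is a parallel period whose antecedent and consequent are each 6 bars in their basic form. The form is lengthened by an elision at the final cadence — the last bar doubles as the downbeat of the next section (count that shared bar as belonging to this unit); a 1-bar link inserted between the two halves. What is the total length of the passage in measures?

13 measures

Basic parallel period: 6 + 6 = 12 bars.
12 (basic form) + 1 (link) = 13.
The elision shares a bar with the next section but does not change this unit's count.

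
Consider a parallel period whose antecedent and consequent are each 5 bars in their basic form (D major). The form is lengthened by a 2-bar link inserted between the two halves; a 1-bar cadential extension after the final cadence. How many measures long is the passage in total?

13 measures

Basic parallel period: 5 + 5 = 10 bars.
10 (basic form) + 2 (link) + 1 (cadential extension) = 13.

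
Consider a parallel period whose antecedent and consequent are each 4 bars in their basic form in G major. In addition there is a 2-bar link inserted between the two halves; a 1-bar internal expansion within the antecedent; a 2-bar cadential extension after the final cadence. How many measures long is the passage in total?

13 measures

Basic parallel period: 4 + 4 = 8 bars.
8 (basic form) + 2 (link) + 1 (internal expansion) + 2 (cadential extension) = 13.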